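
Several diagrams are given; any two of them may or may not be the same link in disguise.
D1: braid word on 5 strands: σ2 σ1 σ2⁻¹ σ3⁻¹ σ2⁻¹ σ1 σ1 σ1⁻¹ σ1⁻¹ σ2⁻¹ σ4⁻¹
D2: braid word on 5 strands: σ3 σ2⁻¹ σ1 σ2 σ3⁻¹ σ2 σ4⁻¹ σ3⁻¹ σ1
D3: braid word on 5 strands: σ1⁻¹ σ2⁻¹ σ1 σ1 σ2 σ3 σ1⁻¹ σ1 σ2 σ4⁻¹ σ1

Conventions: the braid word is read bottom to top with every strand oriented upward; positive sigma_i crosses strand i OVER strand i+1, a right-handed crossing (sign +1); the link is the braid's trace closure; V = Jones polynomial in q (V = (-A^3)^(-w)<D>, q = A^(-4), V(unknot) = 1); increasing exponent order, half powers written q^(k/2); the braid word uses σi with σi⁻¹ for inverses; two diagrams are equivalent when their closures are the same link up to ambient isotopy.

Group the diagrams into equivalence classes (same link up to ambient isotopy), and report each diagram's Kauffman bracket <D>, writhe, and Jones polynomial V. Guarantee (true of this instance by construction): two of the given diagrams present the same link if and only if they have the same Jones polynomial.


classes: {D1} | {D2} | {D3}
V(D1) = -q^(-5/2) - q^(-1/2)  [11 crossings, <D> = A^-7 + A, w = -3]
V(D2) = -q^(1/2) + q^(3/2) - q^(5/2) - q^(9/2)  (w +1, c 9, <D> = A^-15 + A^-7 - A^-3 + A)
V(D3) = -q^(1/2) - q^(5/2)  (w +3, c 11, <D> = A^-1 + A^7)
insight: 3 classes among 3 diagrams; unequal V(q) rules out equality


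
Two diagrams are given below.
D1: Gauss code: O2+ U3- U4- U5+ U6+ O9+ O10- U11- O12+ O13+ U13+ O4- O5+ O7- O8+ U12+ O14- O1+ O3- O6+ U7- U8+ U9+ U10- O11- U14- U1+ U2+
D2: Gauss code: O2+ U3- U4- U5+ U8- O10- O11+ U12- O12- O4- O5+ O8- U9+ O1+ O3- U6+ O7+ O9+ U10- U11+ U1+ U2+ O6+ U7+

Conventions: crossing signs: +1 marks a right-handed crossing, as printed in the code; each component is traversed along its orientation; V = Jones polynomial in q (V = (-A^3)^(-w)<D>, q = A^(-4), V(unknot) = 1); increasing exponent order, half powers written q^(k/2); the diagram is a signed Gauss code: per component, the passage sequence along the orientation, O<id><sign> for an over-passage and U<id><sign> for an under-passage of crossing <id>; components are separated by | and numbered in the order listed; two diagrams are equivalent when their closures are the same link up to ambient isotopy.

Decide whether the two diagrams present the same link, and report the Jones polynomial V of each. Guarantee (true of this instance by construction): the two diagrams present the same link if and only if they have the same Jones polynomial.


equivalent: no
V(D1) = 1  (w +2, c 14, <D> = A^6)
V(D2) = q - q^2 + 2q^3 - q^4 + q^5 - q^6  (w +2, c 12, <D> = -A^-18 + A^-14 - A^-10 + 2A^-6 - A^-2 + A^2)
why: 2 classes among 2 diagrams; unequal V(q) rules out equality


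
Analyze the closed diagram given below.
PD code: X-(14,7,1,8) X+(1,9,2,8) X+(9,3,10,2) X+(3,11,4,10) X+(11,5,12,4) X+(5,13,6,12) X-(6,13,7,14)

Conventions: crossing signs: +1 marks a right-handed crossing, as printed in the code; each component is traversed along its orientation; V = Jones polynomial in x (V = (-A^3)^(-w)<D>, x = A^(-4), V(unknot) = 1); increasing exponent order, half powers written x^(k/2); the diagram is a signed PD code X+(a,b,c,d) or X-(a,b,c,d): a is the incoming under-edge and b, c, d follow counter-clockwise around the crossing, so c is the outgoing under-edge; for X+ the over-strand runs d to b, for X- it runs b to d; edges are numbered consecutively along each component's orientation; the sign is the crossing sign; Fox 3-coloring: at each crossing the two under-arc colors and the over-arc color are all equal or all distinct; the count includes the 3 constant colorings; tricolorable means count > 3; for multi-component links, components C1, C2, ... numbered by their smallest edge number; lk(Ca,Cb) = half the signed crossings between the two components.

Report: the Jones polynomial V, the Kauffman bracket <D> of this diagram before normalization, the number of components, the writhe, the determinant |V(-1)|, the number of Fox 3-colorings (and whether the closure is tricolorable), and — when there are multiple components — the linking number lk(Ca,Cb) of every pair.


V(x) = x + x^3 - x^4
bracket: A^-7 - A^-3 - A^5, w = +3
1 component, writhe +3, over 7 crossings
det 3, colorings 9 of 3^7 — tricolorable
observation: V spans 3 powers of x: at least 3 crossings in any diagram


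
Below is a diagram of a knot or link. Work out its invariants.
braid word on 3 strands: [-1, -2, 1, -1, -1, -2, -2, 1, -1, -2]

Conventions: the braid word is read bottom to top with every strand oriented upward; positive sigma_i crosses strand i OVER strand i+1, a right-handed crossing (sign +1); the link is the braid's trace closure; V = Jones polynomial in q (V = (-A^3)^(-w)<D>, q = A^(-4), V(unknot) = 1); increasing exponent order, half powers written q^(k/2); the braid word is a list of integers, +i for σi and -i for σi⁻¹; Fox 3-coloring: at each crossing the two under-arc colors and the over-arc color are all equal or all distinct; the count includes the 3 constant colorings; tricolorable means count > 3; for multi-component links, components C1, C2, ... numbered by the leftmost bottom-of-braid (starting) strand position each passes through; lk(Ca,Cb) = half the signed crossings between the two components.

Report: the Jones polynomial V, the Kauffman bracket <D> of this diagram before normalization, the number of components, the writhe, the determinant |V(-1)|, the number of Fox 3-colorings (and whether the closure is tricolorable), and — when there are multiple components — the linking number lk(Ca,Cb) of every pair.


V(q) = -q^-7 + q^-6 - q^-5 + q^-4 + q^-2
bracket: A^-10 + A^-2 - A^2 + A^6 - A^10, w = -6
1 component, writhe -6, over 10 crossings
det 5, colorings 3 of 3^10 — not tricolorable
observation: det 5 = |V(-1)|; not divisible by 3, so not tricolorable


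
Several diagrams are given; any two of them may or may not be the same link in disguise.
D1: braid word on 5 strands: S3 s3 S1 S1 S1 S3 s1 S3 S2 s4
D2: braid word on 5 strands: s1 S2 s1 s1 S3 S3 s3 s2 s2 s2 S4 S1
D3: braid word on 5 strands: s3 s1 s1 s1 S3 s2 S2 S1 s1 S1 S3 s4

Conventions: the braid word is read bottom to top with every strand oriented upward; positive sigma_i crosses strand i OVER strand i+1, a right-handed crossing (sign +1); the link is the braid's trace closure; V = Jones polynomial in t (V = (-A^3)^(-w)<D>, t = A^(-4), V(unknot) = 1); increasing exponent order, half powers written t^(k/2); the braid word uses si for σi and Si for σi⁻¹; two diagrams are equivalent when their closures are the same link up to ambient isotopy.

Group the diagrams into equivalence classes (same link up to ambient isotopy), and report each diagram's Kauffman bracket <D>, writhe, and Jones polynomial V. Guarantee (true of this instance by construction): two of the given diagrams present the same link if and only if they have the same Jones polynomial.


equivalence classes: {D1} | {D2} | {D3}
D1 (bracket A^-8 + 2 + A^8; 10 crossings at w = -4): V = t^-5 + 2t^-3 + t^-1
V(D2) = t + 2t^3 + t^5  (w +2, c 12, <D> = A^-14 + 2A^-6 + A^2)
D3 (bracket A^-6 + A^-2 + A^2 + A^6; 12 crossings at w = +2): V = 1 + t + t^2 + t^3
key observation: 3 values of V(t) split the 3 diagrams


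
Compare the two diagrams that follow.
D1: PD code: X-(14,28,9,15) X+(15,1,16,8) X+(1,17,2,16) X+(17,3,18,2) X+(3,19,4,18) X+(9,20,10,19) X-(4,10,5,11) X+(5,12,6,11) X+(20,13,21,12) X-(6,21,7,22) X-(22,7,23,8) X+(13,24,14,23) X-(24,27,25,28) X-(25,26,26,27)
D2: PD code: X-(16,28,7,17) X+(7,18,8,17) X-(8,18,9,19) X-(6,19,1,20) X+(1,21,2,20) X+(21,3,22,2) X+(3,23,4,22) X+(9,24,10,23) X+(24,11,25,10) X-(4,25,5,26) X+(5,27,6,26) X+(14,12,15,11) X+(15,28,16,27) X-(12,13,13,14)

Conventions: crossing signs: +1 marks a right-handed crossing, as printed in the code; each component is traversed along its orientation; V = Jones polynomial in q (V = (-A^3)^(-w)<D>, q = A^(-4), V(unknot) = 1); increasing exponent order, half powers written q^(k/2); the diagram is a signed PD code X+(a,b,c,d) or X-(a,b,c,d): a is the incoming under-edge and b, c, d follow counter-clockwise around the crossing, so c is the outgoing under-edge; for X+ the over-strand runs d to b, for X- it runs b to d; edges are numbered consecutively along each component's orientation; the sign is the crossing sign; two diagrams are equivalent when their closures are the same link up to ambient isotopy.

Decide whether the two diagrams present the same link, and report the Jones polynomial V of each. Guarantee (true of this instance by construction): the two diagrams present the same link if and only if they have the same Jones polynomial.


same link: yes
V(D1) = q + 2q^3 + q^5  [14 crossings, <D> = A^-14 + 2A^-6 + A^2, w = +2]
D2 (bracket A^-8 + 2 + A^8; 14 crossings at w = +4): V = q + 2q^3 + q^5
note: Reidemeister moves carry D1 (14 crossings) to D2 (14)


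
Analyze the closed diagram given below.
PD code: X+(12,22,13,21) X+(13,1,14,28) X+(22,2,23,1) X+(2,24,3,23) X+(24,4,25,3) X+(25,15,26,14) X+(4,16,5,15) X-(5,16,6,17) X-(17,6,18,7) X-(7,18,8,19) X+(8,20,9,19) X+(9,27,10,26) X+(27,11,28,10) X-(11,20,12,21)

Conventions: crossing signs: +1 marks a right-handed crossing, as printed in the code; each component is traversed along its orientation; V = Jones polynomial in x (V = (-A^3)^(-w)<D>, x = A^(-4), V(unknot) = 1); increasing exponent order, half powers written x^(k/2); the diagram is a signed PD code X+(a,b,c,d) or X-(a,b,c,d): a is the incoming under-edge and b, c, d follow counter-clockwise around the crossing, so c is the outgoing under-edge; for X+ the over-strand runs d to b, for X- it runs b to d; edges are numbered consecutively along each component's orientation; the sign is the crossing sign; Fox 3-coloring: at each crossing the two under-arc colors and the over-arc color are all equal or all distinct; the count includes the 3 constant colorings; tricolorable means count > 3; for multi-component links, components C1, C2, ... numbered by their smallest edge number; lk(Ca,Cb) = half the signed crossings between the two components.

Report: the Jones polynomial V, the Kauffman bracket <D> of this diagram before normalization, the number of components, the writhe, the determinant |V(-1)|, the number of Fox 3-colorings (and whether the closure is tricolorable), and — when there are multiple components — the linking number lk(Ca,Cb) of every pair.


V(x) = x^2 - x^3 + 3x^4 - 3x^5 + 3x^6 - 3x^7 + 2x^8 - x^9
bracket: -A^-18 + 2A^-14 - 3A^-10 + 3A^-6 - 3A^-2 + 3A^2 - A^6 + A^10, w = +6
1 component, writhe +6, over 14 crossings
det 17, colorings 3 of 3^14 — not tricolorable
observation: w = +6 shifts under R1 moves; the (-A^3)^(-6) factor cancels that in V


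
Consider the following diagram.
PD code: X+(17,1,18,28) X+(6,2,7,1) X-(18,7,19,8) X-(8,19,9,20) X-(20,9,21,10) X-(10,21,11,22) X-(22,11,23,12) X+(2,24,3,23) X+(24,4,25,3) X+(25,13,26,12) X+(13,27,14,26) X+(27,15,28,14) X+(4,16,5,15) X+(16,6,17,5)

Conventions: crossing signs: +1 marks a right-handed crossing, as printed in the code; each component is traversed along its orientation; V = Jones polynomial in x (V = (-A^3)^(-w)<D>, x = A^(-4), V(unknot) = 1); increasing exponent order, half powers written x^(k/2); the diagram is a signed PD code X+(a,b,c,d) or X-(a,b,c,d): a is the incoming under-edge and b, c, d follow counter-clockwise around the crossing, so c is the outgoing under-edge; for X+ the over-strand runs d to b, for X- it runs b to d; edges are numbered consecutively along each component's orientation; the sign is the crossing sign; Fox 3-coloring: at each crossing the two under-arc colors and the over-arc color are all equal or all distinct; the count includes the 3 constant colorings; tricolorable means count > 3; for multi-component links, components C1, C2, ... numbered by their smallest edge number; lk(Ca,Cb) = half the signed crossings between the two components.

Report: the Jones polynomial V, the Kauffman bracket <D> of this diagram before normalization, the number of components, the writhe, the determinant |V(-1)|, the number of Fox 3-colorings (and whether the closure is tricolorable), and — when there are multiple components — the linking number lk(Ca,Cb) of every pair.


V(x) = -1 + 3x - 3x^2 + 5x^3 - 5x^4 + 4x^5 - 3x^6 + 2x^7 - x^8
bracket: -A^-20 + 2A^-16 - 3A^-12 + 4A^-8 - 5A^-4 + 5 - 3A^4 + 3A^8 - A^12, w = +4
1 component, writhe +4, over 14 crossings
det 27, colorings 9 of 3^14 — tricolorable
observation: V spans 8 powers of x: at least 8 crossings in any diagram


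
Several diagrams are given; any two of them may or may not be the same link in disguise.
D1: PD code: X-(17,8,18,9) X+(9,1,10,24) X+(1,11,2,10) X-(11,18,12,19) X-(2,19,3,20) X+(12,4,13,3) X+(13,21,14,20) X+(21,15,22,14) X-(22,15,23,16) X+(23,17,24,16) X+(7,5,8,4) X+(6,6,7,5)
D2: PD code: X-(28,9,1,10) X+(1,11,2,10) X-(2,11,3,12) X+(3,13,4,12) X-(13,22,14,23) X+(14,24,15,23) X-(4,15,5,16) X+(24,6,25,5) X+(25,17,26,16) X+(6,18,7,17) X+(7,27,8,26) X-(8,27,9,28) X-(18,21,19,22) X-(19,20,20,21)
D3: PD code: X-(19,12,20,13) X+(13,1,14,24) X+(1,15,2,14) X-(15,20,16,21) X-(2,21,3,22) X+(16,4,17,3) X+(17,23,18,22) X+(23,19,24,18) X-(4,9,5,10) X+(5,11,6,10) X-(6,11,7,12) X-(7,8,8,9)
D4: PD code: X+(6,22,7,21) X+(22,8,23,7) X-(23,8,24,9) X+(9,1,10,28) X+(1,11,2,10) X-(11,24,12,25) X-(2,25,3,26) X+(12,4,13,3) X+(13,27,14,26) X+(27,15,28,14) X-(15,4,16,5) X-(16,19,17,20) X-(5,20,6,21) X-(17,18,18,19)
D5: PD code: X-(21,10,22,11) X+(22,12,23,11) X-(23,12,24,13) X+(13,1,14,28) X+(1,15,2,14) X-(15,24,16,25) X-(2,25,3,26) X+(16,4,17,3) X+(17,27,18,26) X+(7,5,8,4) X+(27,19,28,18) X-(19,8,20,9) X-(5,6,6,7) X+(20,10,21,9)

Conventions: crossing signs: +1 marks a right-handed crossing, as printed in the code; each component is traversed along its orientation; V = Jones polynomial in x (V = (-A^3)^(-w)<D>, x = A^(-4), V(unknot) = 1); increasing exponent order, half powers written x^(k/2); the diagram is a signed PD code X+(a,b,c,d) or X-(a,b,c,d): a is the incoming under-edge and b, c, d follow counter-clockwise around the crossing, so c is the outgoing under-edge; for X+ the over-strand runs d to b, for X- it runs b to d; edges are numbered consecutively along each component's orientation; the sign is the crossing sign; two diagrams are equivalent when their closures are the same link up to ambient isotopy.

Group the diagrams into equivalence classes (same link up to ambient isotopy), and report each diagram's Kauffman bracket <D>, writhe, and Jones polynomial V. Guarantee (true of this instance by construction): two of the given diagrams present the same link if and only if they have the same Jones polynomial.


grouping into links: {D1, D3, D4, D5} | {D2}
V(D1) = x^-1 - 1 + 2x - 2x^2 + 2x^3 - 2x^4 + x^5  (w +4, c 12, <D> = A^-8 - 2A^-4 + 2 - 2A^4 + 2A^8 - A^12 + A^16)
V(D2) = 1  [14 crossings, <D> = 1, w = 0]
D3 (bracket A^-20 - 2A^-16 + 2A^-12 - 2A^-8 + 2A^-4 - 1 + A^4; 12 crossings at w = 0): V = x^-1 - 1 + 2x - 2x^2 + 2x^3 - 2x^4 + x^5
D4 (bracket A^-20 - 2A^-16 + 2A^-12 - 2A^-8 + 2A^-4 - 1 + A^4; 14 crossings at w = 0): V = x^-1 - 1 + 2x - 2x^2 + 2x^3 - 2x^4 + x^5
D5 (bracket A^-14 - 2A^-10 + 2A^-6 - 2A^-2 + 2A^2 - A^6 + A^10; 14 crossings at w = +2): V = x^-1 - 1 + 2x - 2x^2 + 2x^3 - 2x^4 + x^5
why: 2 classes among 5 diagrams; unequal V(x) rules out equality


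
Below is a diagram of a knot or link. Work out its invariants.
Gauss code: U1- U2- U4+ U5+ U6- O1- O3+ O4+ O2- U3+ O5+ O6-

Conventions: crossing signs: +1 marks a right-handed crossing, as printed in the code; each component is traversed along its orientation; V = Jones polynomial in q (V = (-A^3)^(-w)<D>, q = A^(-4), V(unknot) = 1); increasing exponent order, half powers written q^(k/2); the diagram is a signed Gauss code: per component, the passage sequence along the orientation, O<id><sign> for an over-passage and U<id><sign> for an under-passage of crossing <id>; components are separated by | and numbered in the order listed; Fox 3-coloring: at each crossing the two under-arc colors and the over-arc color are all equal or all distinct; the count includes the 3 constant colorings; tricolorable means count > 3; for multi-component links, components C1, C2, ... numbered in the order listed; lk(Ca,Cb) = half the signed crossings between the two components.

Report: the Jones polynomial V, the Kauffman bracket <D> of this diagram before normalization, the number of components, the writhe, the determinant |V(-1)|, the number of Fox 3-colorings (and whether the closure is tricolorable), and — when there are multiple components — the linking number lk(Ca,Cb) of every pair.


V = 1
<D> = 1 (w = 0)
1 component over 6 crossings, w = 0
3 Fox colorings among 3^6, |V(-1)| = 1: not tricolorable
why: det 1 = |V(-1)|; not divisible by 3, so not tricolorable


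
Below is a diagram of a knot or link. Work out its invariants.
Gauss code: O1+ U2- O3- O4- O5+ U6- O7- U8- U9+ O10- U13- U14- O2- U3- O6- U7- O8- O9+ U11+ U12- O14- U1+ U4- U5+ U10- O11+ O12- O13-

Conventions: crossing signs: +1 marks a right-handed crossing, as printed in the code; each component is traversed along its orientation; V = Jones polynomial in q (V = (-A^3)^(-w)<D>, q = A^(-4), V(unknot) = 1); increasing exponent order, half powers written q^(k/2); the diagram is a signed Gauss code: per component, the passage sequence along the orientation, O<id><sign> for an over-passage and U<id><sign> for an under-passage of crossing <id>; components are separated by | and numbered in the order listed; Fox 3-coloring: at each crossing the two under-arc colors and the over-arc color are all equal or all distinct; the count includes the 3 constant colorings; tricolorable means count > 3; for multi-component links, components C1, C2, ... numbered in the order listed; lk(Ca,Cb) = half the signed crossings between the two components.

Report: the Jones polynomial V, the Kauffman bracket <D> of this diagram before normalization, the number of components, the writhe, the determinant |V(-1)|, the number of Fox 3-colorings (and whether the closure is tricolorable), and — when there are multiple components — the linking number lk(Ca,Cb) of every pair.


V = -q^-9 + q^-8 - 2q^-7 + 3q^-6 - 2q^-5 + 2q^-4 - q^-3 + q^-2
<D> = A^-10 - A^-6 + 2A^-2 - 2A^2 + 3A^6 - 2A^10 + A^14 - A^18 (w = -6)
1 component over 14 crossings, w = -6
3 Fox colorings among 3^14, |V(-1)| = 13: not tricolorable
why: V spans 7 powers of q: at least 7 crossings in any diagram


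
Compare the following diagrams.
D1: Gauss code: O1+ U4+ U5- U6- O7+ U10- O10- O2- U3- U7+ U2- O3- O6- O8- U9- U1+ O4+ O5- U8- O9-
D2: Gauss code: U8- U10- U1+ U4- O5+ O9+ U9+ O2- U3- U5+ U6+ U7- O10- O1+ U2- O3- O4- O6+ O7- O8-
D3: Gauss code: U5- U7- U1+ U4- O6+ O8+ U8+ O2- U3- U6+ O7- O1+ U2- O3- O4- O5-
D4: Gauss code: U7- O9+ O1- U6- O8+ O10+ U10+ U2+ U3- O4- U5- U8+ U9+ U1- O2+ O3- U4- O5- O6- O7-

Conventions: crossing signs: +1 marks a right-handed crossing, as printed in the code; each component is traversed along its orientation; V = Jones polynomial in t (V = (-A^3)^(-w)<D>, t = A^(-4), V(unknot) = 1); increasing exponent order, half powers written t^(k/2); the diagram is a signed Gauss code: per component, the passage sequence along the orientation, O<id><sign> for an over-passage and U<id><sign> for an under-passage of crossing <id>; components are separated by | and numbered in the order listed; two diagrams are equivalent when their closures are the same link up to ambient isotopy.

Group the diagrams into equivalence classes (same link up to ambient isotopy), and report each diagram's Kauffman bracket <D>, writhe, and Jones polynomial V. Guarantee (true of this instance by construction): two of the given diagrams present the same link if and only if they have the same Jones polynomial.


equivalence classes: {D1, D2, D3, D4}
D1 (bracket A^-12; 10 crossings at w = -4): V = 1
D2 (bracket A^-6; 10 crossings at w = -2): V = 1
D3 (bracket A^-6; 8 crossings at w = -2): V = 1
D4 (bracket A^-6; 10 crossings at w = -2): V = 1
observation: one V(t) for all 4 diagrams — one class (guaranteed)


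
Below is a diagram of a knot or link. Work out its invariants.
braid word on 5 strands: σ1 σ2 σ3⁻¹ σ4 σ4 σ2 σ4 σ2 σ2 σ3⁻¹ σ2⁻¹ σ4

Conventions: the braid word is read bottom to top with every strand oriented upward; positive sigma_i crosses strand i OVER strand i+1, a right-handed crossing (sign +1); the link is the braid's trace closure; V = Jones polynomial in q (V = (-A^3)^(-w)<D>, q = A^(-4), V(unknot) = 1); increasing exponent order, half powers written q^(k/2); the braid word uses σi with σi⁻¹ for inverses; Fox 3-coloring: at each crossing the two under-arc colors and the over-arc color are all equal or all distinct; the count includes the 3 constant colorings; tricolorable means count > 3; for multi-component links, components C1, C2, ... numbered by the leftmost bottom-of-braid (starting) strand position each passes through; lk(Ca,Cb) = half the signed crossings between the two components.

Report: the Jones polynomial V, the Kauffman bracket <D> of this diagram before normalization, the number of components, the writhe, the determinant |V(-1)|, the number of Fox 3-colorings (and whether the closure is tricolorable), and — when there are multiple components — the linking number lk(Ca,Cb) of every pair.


Jones polynomial: V(q) = 1 - q + 3q^2 - 4q^3 + 5q^4 - 6q^5 + 5q^6 - 4q^7 + 3q^8 - q^9
<D> = -A^-18 + 3A^-14 - 4A^-10 + 5A^-6 - 6A^-2 + 5A^2 - 4A^6 + 3A^10 - A^14 + A^18; writhe +6
components 1, writhe +6 (12 crossings)
3-colorings: 9 of 3^12, det 33 — tricolorable
note: V spans 9 powers of q: at least 9 crossings in any diagram


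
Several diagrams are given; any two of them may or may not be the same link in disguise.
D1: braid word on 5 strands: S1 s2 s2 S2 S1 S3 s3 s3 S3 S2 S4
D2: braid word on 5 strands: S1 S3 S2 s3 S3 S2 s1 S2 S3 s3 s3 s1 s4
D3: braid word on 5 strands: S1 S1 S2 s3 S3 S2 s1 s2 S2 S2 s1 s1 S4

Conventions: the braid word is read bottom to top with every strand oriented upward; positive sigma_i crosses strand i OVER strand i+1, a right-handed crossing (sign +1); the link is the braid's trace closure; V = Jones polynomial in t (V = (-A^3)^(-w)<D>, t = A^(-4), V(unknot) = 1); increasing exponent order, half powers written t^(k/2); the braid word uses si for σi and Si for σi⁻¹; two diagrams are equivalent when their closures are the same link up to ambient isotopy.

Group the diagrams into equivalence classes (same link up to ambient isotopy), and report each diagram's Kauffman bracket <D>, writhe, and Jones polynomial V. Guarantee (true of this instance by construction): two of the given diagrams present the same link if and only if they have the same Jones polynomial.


classes: {D1} | {D2, D3}
V(D1) = -t^(-1/2) - t^(1/2)  [11 crossings, <D> = A^-11 + A^-7, w = -3]
V(D2) = t^(-9/2) - t^(-5/2) - t^(-3/2) - t^(-1/2)  (w -1, c 13, <D> = A^-1 + A^3 + A^7 - A^15)
D3 (bracket A^-7 + A^-3 + A - A^9; 13 crossings at w = -3): V = t^(-9/2) - t^(-5/2) - t^(-3/2) - t^(-1/2)
note: 2 classes among 3 diagrams; unequal V(t) rules out equality


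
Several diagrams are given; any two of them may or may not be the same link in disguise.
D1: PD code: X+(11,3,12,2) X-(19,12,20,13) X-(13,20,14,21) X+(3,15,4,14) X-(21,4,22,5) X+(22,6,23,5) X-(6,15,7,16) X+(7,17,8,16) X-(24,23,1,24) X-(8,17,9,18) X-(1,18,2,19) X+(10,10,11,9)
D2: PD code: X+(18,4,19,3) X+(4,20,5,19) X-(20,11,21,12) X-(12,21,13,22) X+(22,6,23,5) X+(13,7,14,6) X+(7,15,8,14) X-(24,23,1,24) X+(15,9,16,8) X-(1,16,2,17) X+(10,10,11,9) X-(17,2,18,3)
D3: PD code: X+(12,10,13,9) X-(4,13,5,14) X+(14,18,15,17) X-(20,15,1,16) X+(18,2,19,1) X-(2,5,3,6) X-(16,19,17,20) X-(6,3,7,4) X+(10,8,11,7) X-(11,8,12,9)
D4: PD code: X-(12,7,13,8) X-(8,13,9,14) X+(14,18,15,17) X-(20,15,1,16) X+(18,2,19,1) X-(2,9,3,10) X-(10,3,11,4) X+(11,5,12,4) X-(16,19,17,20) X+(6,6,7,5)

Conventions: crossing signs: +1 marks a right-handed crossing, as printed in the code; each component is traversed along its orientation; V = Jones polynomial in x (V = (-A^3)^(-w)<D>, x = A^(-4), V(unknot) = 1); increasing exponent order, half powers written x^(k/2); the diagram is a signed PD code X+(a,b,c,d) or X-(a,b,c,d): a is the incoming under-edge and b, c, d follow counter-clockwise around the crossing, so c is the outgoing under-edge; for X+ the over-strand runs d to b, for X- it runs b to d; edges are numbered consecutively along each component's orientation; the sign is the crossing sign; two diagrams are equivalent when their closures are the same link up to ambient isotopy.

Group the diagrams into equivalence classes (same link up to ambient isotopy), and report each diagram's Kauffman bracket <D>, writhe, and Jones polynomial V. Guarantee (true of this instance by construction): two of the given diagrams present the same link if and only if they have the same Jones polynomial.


grouping into links: {D1} | {D2} | {D3, D4}
V(D1) = -x^-4 + x^-3 + x^-1  (w -2, c 12, <D> = A^-2 + A^6 - A^10)
V(D2) = 1  [12 crossings, <D> = A^6, w = +2]
V(D3) = -x^-6 + 2x^-5 - 2x^-4 + 3x^-3 - 3x^-2 + 2x^-1 - 1 + x  (w -2, c 10, <D> = A^-10 - A^-6 + 2A^-2 - 3A^2 + 3A^6 - 2A^10 + 2A^14 - A^18)
V(D4) = -x^-6 + 2x^-5 - 2x^-4 + 3x^-3 - 3x^-2 + 2x^-1 - 1 + x  [10 crossings, <D> = A^-10 - A^-6 + 2A^-2 - 3A^2 + 3A^6 - 2A^10 + 2A^14 - A^18, w = -2]
why: 3 classes among 4 diagrams; unequal V(x) rules out equality


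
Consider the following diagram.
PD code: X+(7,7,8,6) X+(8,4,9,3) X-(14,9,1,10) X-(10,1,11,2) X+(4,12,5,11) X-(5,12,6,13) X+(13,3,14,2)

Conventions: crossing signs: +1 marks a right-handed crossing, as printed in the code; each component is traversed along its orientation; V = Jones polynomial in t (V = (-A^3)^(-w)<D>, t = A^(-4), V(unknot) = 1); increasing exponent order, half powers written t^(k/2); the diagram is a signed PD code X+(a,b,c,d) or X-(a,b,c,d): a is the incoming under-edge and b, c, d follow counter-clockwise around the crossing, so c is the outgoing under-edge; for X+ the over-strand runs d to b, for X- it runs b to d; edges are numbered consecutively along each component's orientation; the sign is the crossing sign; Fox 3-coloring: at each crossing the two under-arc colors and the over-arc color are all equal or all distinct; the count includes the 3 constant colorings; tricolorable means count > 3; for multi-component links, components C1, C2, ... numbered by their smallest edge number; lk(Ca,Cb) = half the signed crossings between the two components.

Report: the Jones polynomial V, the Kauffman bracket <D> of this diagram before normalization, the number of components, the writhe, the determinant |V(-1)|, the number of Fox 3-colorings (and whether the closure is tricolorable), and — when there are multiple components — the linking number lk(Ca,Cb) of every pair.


V = 1
<D> = -A^3 (w = +1)
1 component over 7 crossings, w = +1
3 Fox colorings among 3^7, |V(-1)| = 1: not tricolorable
why: w = +1 (over 7 crossings) is diagram-only; (-A^3)^(-1) removes it from V


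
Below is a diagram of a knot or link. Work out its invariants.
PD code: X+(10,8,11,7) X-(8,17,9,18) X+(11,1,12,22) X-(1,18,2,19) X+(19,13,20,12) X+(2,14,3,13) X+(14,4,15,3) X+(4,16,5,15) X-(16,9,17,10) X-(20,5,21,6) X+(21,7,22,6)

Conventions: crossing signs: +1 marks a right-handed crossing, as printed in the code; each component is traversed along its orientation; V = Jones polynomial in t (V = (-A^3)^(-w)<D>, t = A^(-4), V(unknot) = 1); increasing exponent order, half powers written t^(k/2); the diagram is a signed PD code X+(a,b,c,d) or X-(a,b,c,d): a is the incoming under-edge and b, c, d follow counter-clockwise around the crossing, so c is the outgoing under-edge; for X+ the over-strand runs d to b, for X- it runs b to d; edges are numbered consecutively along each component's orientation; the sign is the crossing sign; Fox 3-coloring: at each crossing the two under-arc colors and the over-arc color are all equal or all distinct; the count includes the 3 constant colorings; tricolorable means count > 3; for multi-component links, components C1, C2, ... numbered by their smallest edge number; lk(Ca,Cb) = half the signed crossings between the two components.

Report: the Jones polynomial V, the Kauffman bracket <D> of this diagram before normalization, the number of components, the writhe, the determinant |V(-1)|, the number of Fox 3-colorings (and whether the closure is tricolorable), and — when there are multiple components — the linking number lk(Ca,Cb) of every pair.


Jones polynomial: V(t) = t^-1 - 2 + 4t - 4t^2 + 5t^3 - 5t^4 + 3t^5 - 2t^6 + t^7
<D> = -A^-19 + 2A^-15 - 3A^-11 + 5A^-7 - 5A^-3 + 4A - 4A^5 + 2A^9 - A^13; writhe +3
components 1, writhe +3 (11 crossings)
3-colorings: 9 of 3^11, det 27 — tricolorable
note: w = +3 shifts under R1 moves; the (-A^3)^(-3) factor cancels that in V


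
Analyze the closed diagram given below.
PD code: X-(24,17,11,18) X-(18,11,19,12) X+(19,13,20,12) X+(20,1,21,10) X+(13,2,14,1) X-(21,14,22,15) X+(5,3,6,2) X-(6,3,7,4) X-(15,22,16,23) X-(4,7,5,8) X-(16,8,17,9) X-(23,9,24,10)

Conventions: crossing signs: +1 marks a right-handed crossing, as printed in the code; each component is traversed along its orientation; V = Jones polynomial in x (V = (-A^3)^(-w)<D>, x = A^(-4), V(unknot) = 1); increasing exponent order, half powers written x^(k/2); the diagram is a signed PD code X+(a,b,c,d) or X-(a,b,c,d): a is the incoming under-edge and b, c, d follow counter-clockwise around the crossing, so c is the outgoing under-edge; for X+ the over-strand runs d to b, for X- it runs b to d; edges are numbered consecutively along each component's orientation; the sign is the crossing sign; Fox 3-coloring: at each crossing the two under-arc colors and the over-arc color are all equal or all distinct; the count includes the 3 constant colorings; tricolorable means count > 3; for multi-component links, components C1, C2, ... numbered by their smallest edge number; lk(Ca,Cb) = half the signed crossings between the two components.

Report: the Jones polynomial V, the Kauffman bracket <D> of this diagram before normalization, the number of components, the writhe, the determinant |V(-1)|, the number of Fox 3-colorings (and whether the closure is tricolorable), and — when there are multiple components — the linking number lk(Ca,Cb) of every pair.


V = x^(-9/2) - x^(-5/2) - x^(-3/2) - x^(-1/2)
<D> = -A^-10 - A^-6 - A^-2 + A^6 (w = -4)
2 components over 12 crossings, w = -4
lk(C1,C2): 0
27 Fox colorings among 3^12, |V(-1)| = 0: tricolorable
why: summing lk over 1 pair gives 0


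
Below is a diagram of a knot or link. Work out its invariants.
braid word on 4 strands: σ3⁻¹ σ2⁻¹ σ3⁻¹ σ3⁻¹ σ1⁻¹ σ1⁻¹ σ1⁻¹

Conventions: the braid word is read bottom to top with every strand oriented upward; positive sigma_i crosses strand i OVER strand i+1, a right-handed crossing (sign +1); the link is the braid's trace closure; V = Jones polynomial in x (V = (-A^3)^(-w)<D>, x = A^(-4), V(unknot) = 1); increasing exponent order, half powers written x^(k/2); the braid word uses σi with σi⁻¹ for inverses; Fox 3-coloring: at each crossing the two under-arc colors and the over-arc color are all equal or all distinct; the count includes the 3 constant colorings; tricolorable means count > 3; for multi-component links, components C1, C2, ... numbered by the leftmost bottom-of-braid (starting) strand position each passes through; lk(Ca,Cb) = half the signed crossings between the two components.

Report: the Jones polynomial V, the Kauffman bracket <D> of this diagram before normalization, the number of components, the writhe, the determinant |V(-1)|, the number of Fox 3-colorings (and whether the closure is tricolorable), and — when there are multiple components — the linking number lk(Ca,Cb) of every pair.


V = x^-8 - 2x^-7 + x^-6 - 2x^-5 + 2x^-4 + x^-2
<D> = -A^-13 - 2A^-5 + 2A^-1 - A^3 + 2A^7 - A^11 (w = -7)
1 component over 7 crossings, w = -7
27 Fox colorings among 3^7, |V(-1)| = 9: tricolorable
why: det 9 = |V(-1)|; divisible by 3, so tricolorable


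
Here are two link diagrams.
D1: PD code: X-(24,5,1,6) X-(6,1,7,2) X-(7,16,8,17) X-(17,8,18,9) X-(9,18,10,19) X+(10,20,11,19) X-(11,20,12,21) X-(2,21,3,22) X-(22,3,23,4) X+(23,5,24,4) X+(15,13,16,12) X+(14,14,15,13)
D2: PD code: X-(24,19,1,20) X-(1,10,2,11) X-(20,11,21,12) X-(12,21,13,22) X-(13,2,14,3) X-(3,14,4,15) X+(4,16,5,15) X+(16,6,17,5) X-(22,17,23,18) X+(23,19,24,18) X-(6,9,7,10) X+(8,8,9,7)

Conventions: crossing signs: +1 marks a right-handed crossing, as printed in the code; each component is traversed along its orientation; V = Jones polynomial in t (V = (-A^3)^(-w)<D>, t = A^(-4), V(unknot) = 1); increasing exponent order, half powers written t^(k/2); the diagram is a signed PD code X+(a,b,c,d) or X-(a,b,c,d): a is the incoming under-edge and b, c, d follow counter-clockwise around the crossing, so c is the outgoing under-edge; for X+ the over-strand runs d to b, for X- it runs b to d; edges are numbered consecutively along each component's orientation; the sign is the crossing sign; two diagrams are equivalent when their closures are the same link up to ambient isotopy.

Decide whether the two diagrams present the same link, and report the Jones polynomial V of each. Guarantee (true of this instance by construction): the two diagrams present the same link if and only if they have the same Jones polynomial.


same link: no
V(D1) = t^-8 - 2t^-7 + t^-6 - 2t^-5 + 2t^-4 + t^-2  [12 crossings, <D> = A^-4 + 2A^4 - 2A^8 + A^12 - 2A^16 + A^20, w = -4]
V(D2) = -t^-4 + t^-3 + t^-1  (w -4, c 12, <D> = A^-8 + 1 - A^4)
note: 2 values of V(t) split the 2 diagrams


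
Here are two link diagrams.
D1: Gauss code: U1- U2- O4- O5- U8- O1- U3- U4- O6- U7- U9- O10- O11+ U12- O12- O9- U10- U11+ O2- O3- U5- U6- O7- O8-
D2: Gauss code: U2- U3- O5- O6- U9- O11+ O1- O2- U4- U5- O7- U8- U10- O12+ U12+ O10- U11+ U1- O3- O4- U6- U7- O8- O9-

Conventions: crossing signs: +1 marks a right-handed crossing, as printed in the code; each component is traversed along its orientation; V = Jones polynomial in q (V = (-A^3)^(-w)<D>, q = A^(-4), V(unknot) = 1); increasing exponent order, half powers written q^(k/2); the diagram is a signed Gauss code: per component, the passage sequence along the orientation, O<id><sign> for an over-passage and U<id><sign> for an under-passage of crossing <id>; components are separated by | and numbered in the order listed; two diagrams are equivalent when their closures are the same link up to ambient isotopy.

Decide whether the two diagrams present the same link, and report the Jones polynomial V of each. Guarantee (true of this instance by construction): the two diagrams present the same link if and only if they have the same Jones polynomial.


equivalent: yes
V(D1) = -q^-8 + q^-5 + q^-3  (w -10, c 12, <D> = A^-18 + A^-10 - A^2)
V(D2) = -q^-8 + q^-5 + q^-3  [12 crossings, <D> = A^-12 + A^-4 - A^8, w = -8]
key observation: one V(q) for all 2 diagrams — one class (guaranteed)


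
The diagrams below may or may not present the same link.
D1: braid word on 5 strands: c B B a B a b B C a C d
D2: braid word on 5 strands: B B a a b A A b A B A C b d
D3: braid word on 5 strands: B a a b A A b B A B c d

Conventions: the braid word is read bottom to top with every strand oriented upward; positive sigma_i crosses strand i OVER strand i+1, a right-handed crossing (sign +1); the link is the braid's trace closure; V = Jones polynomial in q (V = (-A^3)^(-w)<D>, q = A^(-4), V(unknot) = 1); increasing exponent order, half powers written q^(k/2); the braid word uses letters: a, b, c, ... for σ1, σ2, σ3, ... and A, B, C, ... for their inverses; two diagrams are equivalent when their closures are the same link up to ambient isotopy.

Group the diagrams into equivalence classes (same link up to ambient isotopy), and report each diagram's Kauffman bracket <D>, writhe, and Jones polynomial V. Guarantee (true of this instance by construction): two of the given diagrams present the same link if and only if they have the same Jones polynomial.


classes: {D1} | {D2, D3}
V(D1) = -q^-3 + 2q^-2 - 2q^-1 + 3 - 2q + 2q^2 - q^3  [12 crossings, <D> = -A^-12 + 2A^-8 - 2A^-4 + 3 - 2A^4 + 2A^8 - A^12, w = 0]
V(D2) = q^-5 - 2q^-4 + 2q^-3 - 2q^-2 + 2q^-1 - 1 + q  (w -2, c 14, <D> = A^-10 - A^-6 + 2A^-2 - 2A^2 + 2A^6 - 2A^10 + A^14)
V(D3) = q^-5 - 2q^-4 + 2q^-3 - 2q^-2 + 2q^-1 - 1 + q  [12 crossings, <D> = A^-4 - 1 + 2A^4 - 2A^8 + 2A^12 - 2A^16 + A^20, w = 0]
note: 2 values of V(q) split the 3 diagrams


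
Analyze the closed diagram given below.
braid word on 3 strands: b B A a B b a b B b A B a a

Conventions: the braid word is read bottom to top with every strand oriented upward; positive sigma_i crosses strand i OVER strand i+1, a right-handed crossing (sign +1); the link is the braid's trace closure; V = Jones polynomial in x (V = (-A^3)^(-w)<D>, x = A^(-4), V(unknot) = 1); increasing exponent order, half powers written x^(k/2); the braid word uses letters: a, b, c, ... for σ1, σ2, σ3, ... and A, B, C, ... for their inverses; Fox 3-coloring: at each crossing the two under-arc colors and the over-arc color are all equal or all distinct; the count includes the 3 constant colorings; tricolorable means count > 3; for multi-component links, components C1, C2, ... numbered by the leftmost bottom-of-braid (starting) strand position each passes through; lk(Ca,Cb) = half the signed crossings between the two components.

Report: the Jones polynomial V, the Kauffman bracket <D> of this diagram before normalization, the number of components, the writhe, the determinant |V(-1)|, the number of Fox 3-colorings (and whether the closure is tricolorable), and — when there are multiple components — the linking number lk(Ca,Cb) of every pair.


V = x + x^3 - x^4
<D> = -A^-10 + A^-6 + A^2 (w = +2)
1 component over 14 crossings, w = +2
9 Fox colorings among 3^14, |V(-1)| = 3: tricolorable
why: |V(-1)| = 3: so tricolorable, since 3 divides 3


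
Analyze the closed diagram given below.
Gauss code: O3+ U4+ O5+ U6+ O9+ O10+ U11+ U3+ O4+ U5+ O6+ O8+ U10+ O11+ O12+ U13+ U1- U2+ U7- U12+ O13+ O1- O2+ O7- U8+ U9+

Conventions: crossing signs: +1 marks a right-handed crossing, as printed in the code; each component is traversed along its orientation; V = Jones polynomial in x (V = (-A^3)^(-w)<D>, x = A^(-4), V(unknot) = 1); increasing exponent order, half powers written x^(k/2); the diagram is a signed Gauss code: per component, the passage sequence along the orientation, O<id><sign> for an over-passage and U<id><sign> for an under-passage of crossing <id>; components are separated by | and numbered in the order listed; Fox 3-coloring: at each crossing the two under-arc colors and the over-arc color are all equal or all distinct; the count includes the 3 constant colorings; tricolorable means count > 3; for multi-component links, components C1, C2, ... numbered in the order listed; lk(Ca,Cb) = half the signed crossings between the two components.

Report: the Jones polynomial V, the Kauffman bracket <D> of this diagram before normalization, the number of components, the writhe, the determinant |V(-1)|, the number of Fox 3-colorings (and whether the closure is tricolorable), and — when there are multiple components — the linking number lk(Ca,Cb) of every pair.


V = x^3 + x^5 - x^6 + x^7 - x^8 + x^9 - x^10
<D> = A^-13 - A^-9 + A^-5 - A^-1 + A^3 - A^7 - A^15 (w = +9)
1 component over 13 crossings, w = +9
3 Fox colorings among 3^13, |V(-1)| = 7: not tricolorable
why: |V(-1)| = 7: so not tricolorable, since 3 does not divide 7


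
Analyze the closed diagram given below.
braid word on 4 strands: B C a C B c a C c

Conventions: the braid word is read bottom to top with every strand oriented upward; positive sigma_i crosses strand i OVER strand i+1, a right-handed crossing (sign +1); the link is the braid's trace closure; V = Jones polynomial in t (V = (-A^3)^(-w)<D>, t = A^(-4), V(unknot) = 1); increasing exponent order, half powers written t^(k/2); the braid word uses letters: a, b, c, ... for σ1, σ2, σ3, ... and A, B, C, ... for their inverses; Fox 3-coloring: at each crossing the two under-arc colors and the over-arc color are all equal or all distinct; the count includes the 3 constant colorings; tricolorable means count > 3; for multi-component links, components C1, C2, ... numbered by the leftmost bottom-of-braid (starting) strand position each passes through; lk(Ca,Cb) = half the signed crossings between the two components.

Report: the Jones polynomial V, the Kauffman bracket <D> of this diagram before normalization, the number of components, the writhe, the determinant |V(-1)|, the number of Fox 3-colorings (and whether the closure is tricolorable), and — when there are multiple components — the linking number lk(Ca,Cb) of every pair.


Jones polynomial: V(t) = t^-4 - t^-3 + t^-2 - 2t^-1 + 2 - t + t^2
<D> = -A^-11 + A^-7 - 2A^-3 + 2A - A^5 + A^9 - A^13; writhe -1
components 1, writhe -1 (9 crossings)
3-colorings: 9 of 3^9, det 9 — tricolorable
note: w = -1 shifts under R1 moves; the (-A^3)^(1) factor cancels that in V
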